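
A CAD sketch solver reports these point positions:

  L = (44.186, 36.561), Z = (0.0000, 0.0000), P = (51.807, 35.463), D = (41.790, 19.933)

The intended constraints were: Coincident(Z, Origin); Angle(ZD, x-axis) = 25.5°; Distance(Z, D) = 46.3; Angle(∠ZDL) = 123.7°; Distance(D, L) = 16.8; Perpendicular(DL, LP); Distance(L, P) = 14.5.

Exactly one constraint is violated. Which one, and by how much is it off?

Distance(L, P) = 14.5 — off by 6.80.

Z = (0.00, 0.00) ✓; ZD at 25.50° ✓; |ZD| = 46.30 ✓; ∠ZDL = 123.7° ✓; |DL| = 16.80 ✓; ∠(DL, LP) = 90.00° ✓; |LP| = 7.700 ✗.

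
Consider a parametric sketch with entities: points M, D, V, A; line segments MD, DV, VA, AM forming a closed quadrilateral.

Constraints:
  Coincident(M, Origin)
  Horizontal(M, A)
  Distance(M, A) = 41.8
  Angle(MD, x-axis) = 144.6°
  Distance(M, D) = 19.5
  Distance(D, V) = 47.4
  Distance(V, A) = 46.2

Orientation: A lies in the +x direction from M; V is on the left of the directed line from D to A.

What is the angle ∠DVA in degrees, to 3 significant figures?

77.8°

M is at the origin; MA is horizontal with |MA| = 41.8 and A in +x, so A = (41.8, 0). MD runs at 144.6° with |MD| = 19.5, so D = (-15.9, 11.3). V is determined by |DV| = 47.4 and |VA| = 46.2 together: it lies at the intersection of circle(D, 47.4) and circle(A, 46.2). With |DA| = 58.8, the foot of the radical line on DA is 30.4 from D and the perpendicular offset is √(47.4² − 30.4²) = 36.4. Taking the left-of-DA solution: V = (20.9, 41.2).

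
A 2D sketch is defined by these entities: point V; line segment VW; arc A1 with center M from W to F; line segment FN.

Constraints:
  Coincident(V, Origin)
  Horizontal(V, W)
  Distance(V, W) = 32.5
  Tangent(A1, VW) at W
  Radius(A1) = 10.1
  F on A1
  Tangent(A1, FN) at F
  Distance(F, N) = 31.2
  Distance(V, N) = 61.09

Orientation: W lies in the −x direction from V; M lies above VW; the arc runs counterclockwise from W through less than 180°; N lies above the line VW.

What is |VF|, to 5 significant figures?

30.291

Checks: |MF| = 10.10 ✓; ∠(MF, FN) = 90.00° ✓; |FN| = 31.20 ✓; |VN| = 61.09 ✓.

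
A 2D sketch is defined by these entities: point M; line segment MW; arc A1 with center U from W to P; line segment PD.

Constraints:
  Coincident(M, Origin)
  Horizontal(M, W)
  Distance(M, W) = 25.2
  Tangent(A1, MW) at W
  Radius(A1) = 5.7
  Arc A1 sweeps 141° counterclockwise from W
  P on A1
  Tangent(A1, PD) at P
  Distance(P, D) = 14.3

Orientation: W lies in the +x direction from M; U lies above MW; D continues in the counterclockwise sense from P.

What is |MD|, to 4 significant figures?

26.04

M is at the origin; M and W share the same y with |MW| = 25.2 and W on the +x side, so W = (25.20, 0.000). Tangency of A1 to MW means the radius UW is perpendicular to MW, so U = W + (0, 5.7) = (25.20, 5.700). On A1, W sits at bearing -90° from U; a 141° counterclockwise sweep puts P at bearing 51°, so P = U + 5.7·(cos 51°, sin 51°) = (28.79, 10.13). The tangent condition forces UP to be normal to PD, so PD runs along (−sin 51°, cos 51°); with |PD| = 14.3, D = (17.67, 19.13). Then |MD| = |D − M| = 26.04.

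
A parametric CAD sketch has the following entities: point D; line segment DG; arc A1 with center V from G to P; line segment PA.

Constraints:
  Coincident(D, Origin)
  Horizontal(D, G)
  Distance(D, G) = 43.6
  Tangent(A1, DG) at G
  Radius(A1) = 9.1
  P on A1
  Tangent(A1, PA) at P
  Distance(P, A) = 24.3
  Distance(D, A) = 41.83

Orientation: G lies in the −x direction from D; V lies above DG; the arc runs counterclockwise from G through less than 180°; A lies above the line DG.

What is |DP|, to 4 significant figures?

35.45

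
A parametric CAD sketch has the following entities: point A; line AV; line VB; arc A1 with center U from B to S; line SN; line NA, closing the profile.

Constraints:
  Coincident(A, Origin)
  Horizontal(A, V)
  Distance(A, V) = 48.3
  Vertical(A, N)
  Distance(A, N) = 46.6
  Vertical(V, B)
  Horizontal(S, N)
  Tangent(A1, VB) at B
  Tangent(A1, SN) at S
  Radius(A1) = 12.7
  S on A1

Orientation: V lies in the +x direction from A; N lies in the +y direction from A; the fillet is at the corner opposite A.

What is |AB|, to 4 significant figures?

59.01

A is at the origin; A and V share the same y with |AV| = 48.3 and V on the +x side, so V = (48.30, 0.000). A and N share the same x with |AN| = 46.6 and N on the +y side, so N = (0.000, 46.60). The virtual corner opposite A is at (48.30, 46.60). Tangency of A1 to VB means the radius UB is perpendicular to VB and A1 meets SN tangentially, so US is at right angles to SN, with radius 12.7, so the center U sits 12.7 in from both sides at U = (35.60, 33.90). That places the tangent points at B = (48.30, 33.90) on VB and S = (35.60, 46.60) on SN. Then |AB| = |B − A| = 59.01.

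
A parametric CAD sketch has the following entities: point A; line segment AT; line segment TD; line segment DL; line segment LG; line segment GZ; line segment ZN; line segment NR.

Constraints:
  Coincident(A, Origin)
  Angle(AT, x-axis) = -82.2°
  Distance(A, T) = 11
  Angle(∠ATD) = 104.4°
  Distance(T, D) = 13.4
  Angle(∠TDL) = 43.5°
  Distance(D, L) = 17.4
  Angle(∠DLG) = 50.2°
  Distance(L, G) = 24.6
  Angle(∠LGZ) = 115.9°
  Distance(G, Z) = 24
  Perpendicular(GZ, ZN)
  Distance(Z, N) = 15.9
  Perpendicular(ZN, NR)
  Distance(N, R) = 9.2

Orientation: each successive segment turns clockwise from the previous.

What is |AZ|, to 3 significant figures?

41.8

∠DLG = 50.2° gives LG at -64.1° from the x-axis; with |LG| = 24.6, G = (6.99, -22.2). ∠LGZ = 115.9° gives GZ at -128° from the x-axis; with |GZ| = 24.0, Z = (-7.85, -41.1). Then |AZ| = |Z − A| = 41.8.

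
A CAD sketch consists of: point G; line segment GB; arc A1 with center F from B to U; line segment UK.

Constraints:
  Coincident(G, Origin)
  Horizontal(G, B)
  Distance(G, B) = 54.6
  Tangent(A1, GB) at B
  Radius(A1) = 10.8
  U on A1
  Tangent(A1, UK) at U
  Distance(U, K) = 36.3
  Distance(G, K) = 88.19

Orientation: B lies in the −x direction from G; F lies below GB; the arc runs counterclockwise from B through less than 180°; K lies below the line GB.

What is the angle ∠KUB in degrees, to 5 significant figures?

146.29°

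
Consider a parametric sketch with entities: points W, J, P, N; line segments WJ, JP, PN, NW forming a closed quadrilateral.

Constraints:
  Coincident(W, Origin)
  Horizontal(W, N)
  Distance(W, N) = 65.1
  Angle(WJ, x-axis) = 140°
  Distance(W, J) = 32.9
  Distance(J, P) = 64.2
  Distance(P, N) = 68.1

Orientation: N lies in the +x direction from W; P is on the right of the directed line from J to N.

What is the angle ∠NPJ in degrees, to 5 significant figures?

88.968°

Checks: |JP| = 64.20 ✓; |PN| = 68.10 ✓.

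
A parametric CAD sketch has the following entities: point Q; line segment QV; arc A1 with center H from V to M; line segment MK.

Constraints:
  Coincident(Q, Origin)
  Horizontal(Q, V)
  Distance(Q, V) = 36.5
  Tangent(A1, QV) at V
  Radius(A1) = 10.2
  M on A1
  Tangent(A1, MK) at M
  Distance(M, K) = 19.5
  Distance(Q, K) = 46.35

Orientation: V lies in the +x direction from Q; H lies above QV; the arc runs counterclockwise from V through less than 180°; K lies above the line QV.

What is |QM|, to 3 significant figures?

47.6

Q is at the origin; QV is horizontal with |QV| = 36.5 and V on the +x side, so V = (36.5, 0.00). Tangency of A1 to QV means the radius HV is perpendicular to QV, so H = V + (0, 10.2) = (36.5, 10.2). Since HM ⟂ MK (tangency), |HK| = √(10.2² + 19.5²) = 22.0 regardless of where M sits on A1. So K lies on both circle(Q, 46.35) and circle(H, 22.0); the above-QV intersection is K = (33.5, 32.0). M is the foot of the tangent from K: M = (44.8, 16.1).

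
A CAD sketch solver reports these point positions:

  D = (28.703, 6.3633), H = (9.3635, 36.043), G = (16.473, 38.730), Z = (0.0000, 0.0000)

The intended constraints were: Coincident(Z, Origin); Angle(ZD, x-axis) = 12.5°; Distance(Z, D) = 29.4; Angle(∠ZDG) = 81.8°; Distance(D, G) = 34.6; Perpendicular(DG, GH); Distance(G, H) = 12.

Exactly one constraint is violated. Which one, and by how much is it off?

Distance(G, H) = 12 — off by 4.40.

Z = (0.00, 0.00) ✓; ZD at 12.50° ✓; |ZD| = 29.40 ✓; ∠ZDG = 81.80° ✓; |DG| = 34.60 ✓; ∠(DG, GH) = 90.00° ✓; |GH| = 7.600 ✗.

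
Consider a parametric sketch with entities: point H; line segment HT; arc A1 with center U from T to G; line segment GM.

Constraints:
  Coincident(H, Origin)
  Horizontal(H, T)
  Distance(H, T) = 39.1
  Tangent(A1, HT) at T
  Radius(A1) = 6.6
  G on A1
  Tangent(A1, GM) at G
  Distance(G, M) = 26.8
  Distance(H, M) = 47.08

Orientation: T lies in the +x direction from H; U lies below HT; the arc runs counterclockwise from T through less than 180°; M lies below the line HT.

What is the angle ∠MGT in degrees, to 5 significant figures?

134.41°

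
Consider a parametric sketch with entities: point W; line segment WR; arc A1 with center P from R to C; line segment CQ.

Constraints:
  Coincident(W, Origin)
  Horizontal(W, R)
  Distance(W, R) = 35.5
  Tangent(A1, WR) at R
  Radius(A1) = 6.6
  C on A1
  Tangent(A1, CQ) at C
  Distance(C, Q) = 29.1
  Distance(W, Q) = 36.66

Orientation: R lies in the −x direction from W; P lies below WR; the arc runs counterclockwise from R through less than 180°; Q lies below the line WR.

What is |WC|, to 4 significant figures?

41.63

W is at the origin; WR is horizontal with |WR| = 35.5 and R on the −x side, so R = (-35.50, 0.000). The tangent condition forces PR to be normal to WR, so P = R + (0, -6.6) = (-35.50, -6.600). Since PC ⟂ CQ (tangency), |PQ| = √(6.6² + 29.1²) = 29.84 regardless of where C sits on A1. So Q lies on both circle(W, 36.66) and circle(P, 29.84); the below-WR intersection is Q = (-18.91, -31.40). C is the foot of the tangent from Q: C = (-40.04, -11.39).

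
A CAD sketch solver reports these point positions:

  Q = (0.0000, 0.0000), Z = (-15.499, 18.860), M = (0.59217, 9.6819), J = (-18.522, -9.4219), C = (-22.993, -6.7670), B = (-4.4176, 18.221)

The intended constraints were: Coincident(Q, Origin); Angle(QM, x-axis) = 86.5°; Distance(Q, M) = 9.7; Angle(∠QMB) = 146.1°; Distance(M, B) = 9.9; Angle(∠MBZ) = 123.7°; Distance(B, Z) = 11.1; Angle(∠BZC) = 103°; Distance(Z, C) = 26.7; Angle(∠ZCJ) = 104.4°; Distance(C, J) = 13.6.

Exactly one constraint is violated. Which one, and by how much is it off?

Distance(C, J) = 13.6 — off by 8.40.

Q = (0.00, 0.00) ✓; QM at 86.50° ✓; |QM| = 9.700 ✓; ∠QMB = 146.1° ✓; |MB| = 9.900 ✓; ∠MBZ = 123.7° ✓; |BZ| = 11.10 ✓; ∠BZC = 103.0° ✓; |ZC| = 26.70 ✓; ∠ZCJ = 104.4° ✓; |CJ| = 5.200 ✗.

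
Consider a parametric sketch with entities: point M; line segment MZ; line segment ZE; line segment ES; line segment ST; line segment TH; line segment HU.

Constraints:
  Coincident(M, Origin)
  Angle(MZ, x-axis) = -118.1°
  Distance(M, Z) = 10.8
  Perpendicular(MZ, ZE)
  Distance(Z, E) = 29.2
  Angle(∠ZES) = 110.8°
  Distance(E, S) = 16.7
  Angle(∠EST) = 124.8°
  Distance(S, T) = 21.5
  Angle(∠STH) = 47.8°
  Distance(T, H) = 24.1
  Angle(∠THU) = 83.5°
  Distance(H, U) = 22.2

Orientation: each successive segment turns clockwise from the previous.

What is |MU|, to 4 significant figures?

39.60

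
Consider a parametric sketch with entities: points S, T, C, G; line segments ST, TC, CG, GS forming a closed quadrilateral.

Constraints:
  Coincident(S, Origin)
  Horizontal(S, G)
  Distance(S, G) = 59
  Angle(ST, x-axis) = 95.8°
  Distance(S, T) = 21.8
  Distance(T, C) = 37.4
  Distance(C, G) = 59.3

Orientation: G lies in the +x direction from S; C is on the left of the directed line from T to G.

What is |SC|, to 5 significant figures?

53.872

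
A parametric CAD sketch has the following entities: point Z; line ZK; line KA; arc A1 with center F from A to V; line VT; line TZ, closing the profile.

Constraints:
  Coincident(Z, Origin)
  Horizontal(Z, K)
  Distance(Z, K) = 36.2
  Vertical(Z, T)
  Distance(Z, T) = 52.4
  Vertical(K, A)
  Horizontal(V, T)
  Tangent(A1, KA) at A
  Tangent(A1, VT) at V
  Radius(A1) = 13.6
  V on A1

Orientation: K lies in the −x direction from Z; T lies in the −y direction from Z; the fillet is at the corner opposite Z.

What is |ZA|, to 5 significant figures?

53.065

The virtual corner opposite Z is at (-36.200, -52.400). Tangency of A1 to KA means the radius FA is perpendicular to KA and tangency of A1 to VT means the radius FV is perpendicular to VT, with radius 13.6, so the center F sits 13.6 in from both sides at F = (-22.600, -38.800). That places the tangent points at A = (-36.200, -38.800) on KA and V = (-22.600, -52.400) on VT. Then |ZA| = |A − Z| = 53.065.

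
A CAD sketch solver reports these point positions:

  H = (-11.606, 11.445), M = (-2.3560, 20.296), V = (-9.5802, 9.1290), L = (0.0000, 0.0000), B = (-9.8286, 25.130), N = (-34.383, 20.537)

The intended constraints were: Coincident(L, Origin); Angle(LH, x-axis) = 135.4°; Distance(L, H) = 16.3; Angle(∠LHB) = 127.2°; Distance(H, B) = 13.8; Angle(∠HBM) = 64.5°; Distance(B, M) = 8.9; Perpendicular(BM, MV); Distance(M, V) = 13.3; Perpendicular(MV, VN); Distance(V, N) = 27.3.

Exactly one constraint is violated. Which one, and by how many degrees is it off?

Perpendicular(MV, VN) — off by 8.20°.

L = (0.00, 0.00) ✓; LH at 135.4° ✓; |LH| = 16.30 ✓; ∠LHB = 127.2° ✓; |HB| = 13.80 ✓; ∠HBM = 64.50° ✓; |BM| = 8.900 ✓; ∠(BM, MV) = 90.00° ✓; |MV| = 13.30 ✓; ∠(MV, VN) = 81.80° ✗; |VN| = 27.30 ✓.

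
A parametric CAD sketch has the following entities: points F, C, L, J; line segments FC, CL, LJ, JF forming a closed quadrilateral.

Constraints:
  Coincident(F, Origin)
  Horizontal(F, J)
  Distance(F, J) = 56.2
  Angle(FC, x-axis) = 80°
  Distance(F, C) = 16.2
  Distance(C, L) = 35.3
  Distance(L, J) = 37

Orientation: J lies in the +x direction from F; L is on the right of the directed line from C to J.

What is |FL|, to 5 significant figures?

25.832

Checks: |CL| = 35.30 ✓; |LJ| = 37.00 ✓.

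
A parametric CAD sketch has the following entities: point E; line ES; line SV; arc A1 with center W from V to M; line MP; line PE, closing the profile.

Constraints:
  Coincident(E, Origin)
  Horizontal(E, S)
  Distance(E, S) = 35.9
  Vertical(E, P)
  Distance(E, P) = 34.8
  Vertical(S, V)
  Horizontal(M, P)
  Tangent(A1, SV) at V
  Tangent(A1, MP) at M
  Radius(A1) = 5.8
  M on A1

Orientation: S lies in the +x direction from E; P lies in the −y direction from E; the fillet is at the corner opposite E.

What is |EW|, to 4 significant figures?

41.80

E is at the origin; ES is horizontal with |ES| = 35.9 and S on the +x side, so S = (35.90, 0.000). EP is vertical with |EP| = 34.8 and P on the −y side, so P = (0.000, -34.80). The virtual corner opposite E is at (35.90, -34.80). Tangency of A1 to SV means the radius WV is perpendicular to SV and A1 meets MP tangentially, so WM is at right angles to MP, with radius 5.8, so the center W sits 5.8 in from both sides at W = (30.10, -29.00). Then |EW| = |W − E| = 41.80.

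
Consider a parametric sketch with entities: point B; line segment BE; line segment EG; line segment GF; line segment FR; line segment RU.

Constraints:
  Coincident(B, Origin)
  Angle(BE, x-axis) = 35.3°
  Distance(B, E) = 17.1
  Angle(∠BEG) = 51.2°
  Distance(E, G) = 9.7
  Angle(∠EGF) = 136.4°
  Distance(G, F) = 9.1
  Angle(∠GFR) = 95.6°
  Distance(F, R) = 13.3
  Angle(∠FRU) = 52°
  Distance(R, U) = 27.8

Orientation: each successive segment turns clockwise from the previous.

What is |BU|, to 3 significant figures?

25.3

∠GFR = 95.6° gives FR at 138° from the x-axis; with |FR| = 13.3, R = (-3.26, 2.82). ∠FRU = 52.0° gives RU at 10.5° from the x-axis; with |RU| = 27.8, U = (24.1, 7.88). Then |BU| = |U − B| = 25.3.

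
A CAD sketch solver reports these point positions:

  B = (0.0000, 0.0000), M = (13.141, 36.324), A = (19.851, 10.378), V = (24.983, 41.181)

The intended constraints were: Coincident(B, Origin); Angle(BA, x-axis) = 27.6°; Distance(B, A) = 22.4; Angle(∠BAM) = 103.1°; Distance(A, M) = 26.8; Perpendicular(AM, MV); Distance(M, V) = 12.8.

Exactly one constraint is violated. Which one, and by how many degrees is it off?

Perpendicular(AM, MV) — off by 7.80°.

B = (0.00, 0.00) ✓; BA at 27.60° ✓; |BA| = 22.40 ✓; ∠BAM = 103.1° ✓; |AM| = 26.80 ✓; ∠(AM, MV) = 82.20° ✗; |MV| = 12.80 ✓.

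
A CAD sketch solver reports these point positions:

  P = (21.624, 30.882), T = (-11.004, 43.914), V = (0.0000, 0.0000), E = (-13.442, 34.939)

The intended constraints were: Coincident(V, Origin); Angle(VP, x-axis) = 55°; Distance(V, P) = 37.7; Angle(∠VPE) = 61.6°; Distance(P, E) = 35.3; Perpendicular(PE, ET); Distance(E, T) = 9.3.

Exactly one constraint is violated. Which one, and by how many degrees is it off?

Perpendicular(PE, ET) — off by 8.60°.

V = (0.00, 0.00) ✓; VP at 55.00° ✓; |VP| = 37.70 ✓; ∠VPE = 61.60° ✓; |PE| = 35.30 ✓; ∠(PE, ET) = 98.60° ✗; |ET| = 9.300 ✓.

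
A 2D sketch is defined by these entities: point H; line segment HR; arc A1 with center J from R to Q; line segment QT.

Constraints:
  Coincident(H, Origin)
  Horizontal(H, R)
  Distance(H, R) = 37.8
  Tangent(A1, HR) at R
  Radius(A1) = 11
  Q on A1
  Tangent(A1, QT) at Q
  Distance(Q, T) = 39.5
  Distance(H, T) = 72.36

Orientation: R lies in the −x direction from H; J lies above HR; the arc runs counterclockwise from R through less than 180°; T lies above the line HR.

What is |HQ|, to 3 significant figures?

34.1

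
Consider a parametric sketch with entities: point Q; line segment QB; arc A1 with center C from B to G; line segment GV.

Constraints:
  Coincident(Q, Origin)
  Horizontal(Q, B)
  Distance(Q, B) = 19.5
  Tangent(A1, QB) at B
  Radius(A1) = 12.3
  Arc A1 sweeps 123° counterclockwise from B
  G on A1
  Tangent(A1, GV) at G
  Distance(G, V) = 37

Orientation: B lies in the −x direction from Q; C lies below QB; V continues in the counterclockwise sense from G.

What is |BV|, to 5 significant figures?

50.988

Q is at the origin; Q and B share the same y with |QB| = 19.5 and B on the −x side, so B = (-19.500, 0.0000). A1 meets QB tangentially, so CB is at right angles to QB, so C = B + (0, -12.3) = (-19.500, -12.300). On A1, B sits at bearing 90° from C; a 123° counterclockwise sweep puts G at bearing 213°, so G = C + 12.3·(cos 213°, sin 213°) = (-29.816, -18.999). Since A1 is tangent to GV there, CG ⟂ GV, so GV runs along (−sin 213°, cos 213°); with |GV| = 37.0, V = (-9.6640, -50.030). Then |BV| = |V − B| = 50.988.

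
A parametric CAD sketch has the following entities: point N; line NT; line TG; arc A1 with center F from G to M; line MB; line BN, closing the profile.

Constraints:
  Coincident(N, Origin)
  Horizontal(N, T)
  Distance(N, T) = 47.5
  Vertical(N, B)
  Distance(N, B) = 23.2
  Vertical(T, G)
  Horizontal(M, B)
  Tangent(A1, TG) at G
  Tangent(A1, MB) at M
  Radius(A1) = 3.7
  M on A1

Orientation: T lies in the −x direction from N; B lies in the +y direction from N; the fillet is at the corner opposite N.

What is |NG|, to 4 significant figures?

51.35

N is at the origin; NT is horizontal with |NT| = 47.5 and T on the −x side, so T = (-47.50, 0.000). NB is vertical with |NB| = 23.2 and B on the +y side, so B = (0.000, 23.20). The virtual corner opposite N is at (-47.50, 23.20). Since A1 is tangent to TG there, FG ⟂ TG and since A1 is tangent to MB there, FM ⟂ MB, with radius 3.7, so the center F sits 3.7 in from both sides at F = (-43.80, 19.50). That places the tangent points at G = (-47.50, 19.50) on TG and M = (-43.80, 23.20) on MB. Then |NG| = |G − N| = 51.35.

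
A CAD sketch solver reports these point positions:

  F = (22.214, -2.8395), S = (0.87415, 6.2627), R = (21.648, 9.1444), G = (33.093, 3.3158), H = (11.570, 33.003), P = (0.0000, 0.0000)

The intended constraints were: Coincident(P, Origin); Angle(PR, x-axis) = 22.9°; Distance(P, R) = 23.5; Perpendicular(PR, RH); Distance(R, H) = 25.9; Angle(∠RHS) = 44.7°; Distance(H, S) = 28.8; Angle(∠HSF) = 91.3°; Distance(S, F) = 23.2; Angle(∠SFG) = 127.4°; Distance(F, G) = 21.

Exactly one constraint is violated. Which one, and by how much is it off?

Distance(F, G) = 21 — off by 8.50.

P = (0.00, 0.00) ✓; PR at 22.90° ✓; |PR| = 23.50 ✓; ∠(PR, RH) = 90.00° ✓; |RH| = 25.90 ✓; ∠RHS = 44.70° ✓; |HS| = 28.80 ✓; ∠HSF = 91.30° ✓; |SF| = 23.20 ✓; ∠SFG = 127.4° ✓; |FG| = 12.50 ✗.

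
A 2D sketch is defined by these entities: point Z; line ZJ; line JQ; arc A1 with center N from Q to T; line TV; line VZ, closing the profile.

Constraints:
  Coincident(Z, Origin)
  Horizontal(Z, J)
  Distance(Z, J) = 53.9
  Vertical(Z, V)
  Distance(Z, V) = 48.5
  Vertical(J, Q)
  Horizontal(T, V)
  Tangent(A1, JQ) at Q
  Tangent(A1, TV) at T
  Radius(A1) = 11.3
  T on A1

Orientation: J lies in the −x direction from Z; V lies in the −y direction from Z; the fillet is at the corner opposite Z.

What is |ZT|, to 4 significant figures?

64.55

The virtual corner opposite Z is at (-53.90, -48.50). Tangency of A1 to JQ means the radius NQ is perpendicular to JQ and since A1 is tangent to TV there, NT ⟂ TV, with radius 11.3, so the center N sits 11.3 in from both sides at N = (-42.60, -37.20). That places the tangent points at Q = (-53.90, -37.20) on JQ and T = (-42.60, -48.50) on TV. Then |ZT| = |T − Z| = 64.55.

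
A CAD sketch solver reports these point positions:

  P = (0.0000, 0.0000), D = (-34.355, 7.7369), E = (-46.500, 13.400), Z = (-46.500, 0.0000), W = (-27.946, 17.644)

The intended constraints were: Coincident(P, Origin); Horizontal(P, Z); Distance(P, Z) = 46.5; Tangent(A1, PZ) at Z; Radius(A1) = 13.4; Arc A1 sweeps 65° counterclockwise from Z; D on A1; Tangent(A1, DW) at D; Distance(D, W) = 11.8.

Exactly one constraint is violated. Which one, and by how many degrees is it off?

Tangent(A1, DW) at D — off by 7.90°.

P = (0.00, 0.00) ✓; P.y = 0.00, Z.y = 0.00 ✓; |PZ| = 46.50 ✓; ∠(EZ, ZP) = 90.00° ✓; |EZ| = 13.40 ✓; bearing(E→D) − bearing(E→Z) = 65.00° ✓; |ED| = 13.40 ✓; ∠(ED, DW) = 97.90° ✗; |DW| = 11.80 ✓.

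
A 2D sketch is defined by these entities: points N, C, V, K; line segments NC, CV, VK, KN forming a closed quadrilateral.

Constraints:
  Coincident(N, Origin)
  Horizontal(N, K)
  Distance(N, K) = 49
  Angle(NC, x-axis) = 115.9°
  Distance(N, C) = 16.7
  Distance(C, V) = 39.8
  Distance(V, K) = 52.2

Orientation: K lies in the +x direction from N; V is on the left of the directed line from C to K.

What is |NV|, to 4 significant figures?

48.16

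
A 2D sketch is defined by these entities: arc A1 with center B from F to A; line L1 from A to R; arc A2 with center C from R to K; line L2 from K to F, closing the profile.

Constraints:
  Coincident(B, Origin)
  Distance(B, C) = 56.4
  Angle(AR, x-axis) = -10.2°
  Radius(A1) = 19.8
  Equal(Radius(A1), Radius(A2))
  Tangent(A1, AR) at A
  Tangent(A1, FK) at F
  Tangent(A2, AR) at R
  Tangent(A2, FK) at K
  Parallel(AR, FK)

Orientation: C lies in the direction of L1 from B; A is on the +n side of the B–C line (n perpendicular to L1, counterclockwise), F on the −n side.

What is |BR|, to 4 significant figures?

59.77

The slot axis is L1's direction at -10.2°, so u = (cos -10.2°, sin -10.2°) = (0.9842, -0.1771) and n = (−sin -10.2°, cos -10.2°) = (0.1771, 0.9842). B is at the origin and C lies 56.4 along u from B, so C = 56.4·u = (55.51, -9.988). Tangency of A1 to both parallel lines with radius 19.8 puts A and F at B ± 19.8·n: A = (3.506, 19.49), F = (-3.506, -19.49). Equal radii place R and K the same way about C: R = C + 19.8·n = (59.01, 9.499), K = C − 19.8·n = (52.00, -29.47). Then |BR| = |R − B| = 59.77.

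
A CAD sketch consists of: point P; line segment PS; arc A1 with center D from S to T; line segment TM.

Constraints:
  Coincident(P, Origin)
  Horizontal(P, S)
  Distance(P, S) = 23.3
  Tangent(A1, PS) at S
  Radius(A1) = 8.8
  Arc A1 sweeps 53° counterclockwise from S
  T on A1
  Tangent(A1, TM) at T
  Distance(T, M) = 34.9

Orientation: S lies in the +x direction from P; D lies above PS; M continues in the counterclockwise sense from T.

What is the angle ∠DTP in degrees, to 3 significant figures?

43.6°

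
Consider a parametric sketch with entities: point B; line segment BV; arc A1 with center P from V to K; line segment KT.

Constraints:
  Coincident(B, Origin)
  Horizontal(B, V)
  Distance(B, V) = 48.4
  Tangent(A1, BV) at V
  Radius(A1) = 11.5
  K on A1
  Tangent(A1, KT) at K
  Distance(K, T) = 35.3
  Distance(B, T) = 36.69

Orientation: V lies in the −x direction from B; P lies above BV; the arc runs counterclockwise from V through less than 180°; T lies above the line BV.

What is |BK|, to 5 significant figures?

39.592

B is at the origin; B and V share the same y with |BV| = 48.4 and V on the −x side, so V = (-48.400, 0.0000). Tangency of A1 to BV means the radius PV is perpendicular to BV, so P = V + (0, 11.5) = (-48.400, 11.500). Since PK ⟂ KT (tangency), |PT| = √(11.5² + 35.3²) = 37.126 regardless of where K sits on A1. So T lies on both circle(B, 36.69) and circle(P, 37.126); the above-BV intersection is T = (-17.582, 32.203). K is the foot of the tangent from T: K = (-39.346, 4.4099).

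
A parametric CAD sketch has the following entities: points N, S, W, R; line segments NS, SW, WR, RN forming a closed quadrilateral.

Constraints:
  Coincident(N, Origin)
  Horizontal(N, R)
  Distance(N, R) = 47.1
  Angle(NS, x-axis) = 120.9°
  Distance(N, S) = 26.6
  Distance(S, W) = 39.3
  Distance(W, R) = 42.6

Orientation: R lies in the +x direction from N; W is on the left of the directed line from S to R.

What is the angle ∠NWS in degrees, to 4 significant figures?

37.64°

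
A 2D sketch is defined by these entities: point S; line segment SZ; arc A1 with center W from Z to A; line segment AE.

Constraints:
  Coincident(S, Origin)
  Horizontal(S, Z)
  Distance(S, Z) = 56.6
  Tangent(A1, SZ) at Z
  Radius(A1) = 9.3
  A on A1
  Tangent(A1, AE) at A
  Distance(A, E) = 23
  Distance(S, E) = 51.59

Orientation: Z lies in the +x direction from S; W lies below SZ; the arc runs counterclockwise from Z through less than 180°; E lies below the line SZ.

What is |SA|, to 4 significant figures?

48.08

S is at the origin; S and Z share the same y with |SZ| = 56.6 and Z on the +x side, so Z = (56.60, 0.000). The tangent condition forces WZ to be normal to SZ, so W = Z + (0, -9.3) = (56.60, -9.300). Since WA ⟂ AE (tangency), |WE| = √(9.3² + 23.0²) = 24.81 regardless of where A sits on A1. So E lies on both circle(S, 51.59) and circle(W, 24.81); the below-SZ intersection is E = (42.28, -29.56). A is the foot of the tangent from E: A = (47.55, -7.171).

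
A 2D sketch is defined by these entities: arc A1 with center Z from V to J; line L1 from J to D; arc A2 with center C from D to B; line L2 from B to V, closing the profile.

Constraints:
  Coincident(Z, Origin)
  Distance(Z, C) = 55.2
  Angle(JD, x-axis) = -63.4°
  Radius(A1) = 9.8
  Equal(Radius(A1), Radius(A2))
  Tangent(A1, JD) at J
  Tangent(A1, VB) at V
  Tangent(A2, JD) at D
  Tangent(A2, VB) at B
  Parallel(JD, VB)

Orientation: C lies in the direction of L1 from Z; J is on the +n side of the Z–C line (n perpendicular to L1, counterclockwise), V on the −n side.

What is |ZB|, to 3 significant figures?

56.1

Tangency of A1 to both parallel lines with radius 9.8 puts J and V at Z ± 9.8·n: J = (8.76, 4.39), V = (-8.76, -4.39). Equal radii place D and B the same way about C: D = C + 9.8·n = (33.5, -45.0), B = C − 9.8·n = (16.0, -53.7). Then |ZB| = |B − Z| = 56.1.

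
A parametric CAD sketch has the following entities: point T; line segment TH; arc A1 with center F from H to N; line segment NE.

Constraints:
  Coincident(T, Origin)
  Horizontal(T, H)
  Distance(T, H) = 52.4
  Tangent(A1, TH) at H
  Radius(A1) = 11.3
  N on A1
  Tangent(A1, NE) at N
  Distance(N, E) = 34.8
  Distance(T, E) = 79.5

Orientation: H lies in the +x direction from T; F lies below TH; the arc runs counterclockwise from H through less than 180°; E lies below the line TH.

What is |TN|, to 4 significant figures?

47.23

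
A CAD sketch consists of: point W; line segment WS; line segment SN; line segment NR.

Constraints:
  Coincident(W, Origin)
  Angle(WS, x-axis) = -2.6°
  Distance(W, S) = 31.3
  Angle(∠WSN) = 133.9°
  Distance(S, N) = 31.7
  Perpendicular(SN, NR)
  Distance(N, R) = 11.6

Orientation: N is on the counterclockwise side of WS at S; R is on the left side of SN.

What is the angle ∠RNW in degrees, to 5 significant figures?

67.105°

W is at the origin; WS runs at -2.6° with length 31.3, so S = 31.3·(cos -2.6°, sin -2.6°) = (31.268, -1.4199). ∠WSN = 133.9°, so SN runs at -2.6° + (180° − 133.9°) = 43.500° from the x-axis; with |SN| = 31.7, N = S + 31.7·(cos 43.500°, sin 43.500°) = (54.262, 20.401). The perpendicularity gives NR at right angles to SN; with |NR| = 11.6 on the left of SN, R = N + 11.6·(-0.68835, 0.72537) = (46.277, 28.815). Then cos ∠RNW = NR·NW / (|NR||NW|), giving 67.105°.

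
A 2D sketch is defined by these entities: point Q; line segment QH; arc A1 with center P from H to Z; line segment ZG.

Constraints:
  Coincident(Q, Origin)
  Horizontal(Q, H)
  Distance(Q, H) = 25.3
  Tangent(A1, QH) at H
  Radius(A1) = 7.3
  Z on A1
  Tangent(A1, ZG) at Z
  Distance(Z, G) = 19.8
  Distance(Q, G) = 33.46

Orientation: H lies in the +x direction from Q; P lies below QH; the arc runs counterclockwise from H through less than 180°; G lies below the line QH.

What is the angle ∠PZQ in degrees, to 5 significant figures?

153.69°

Q is at the origin; QH is horizontal with |QH| = 25.3 and H on the +x side, so H = (25.300, 0.0000). Since A1 is tangent to QH there, PH ⟂ QH, so P = H + (0, -7.3) = (25.300, -7.3000). Since PZ ⟂ ZG (tangency), |PG| = √(7.3² + 19.8²) = 21.103 regardless of where Z sits on A1. So G lies on both circle(Q, 33.46) and circle(P, 21.103); the below-QH intersection is G = (19.101, -27.472). Z is the foot of the tangent from G: Z = (18.011, -7.7020).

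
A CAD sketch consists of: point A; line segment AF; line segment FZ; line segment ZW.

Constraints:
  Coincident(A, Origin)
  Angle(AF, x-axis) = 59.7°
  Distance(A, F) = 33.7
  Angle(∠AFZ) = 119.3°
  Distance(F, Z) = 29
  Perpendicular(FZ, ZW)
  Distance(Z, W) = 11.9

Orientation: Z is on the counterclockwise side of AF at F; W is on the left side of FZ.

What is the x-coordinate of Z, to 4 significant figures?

2.328

A is at the origin; AF runs at 59.7° with length 33.7, so F = 33.7·(cos 59.7°, sin 59.7°) = (17.00, 29.10). ∠AFZ = 119.3°, so FZ runs at 59.7° + (180° − 119.3°) = 120.4° from the x-axis; with |FZ| = 29.0, Z = F + 29.0·(cos 120.4°, sin 120.4°) = (2.328, 54.11). So Z.x = 2.328.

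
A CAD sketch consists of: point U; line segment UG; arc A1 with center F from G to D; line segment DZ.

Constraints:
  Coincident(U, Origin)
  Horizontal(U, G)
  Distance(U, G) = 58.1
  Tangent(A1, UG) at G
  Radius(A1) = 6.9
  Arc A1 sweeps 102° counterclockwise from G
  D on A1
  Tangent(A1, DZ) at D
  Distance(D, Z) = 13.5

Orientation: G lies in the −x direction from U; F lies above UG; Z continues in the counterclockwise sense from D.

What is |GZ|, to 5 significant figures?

21.897

U is at the origin; UG is horizontal with |UG| = 58.1 and G on the −x side, so G = (-58.100, 0.0000). Since A1 is tangent to UG there, FG ⟂ UG, so F = G + (0, 6.9) = (-58.100, 6.9000). On A1, G sits at bearing -90° from F; a 102° counterclockwise sweep puts D at bearing 12°, so D = F + 6.9·(cos 12°, sin 12°) = (-51.351, 8.3346). A1 meets DZ tangentially, so FD is at right angles to DZ, so DZ runs along (−sin 12°, cos 12°); with |DZ| = 13.5, Z = (-54.158, 21.540). Then |GZ| = |Z − G| = 21.897.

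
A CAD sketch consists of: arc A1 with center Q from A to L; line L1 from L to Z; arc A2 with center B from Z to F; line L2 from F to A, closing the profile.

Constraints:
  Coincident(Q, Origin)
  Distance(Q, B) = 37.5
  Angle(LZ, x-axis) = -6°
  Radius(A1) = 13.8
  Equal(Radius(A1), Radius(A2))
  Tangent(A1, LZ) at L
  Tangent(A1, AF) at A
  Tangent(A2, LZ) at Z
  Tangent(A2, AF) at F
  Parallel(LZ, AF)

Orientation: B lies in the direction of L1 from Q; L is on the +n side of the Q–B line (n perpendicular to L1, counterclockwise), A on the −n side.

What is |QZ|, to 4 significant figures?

39.96

The slot axis is L1's direction at -6.0°, so u = (cos -6.0°, sin -6.0°) = (0.9945, -0.1045) and n = (−sin -6.0°, cos -6.0°) = (0.1045, 0.9945). Q is at the origin and B lies 37.5 along u from Q, so B = 37.5·u = (37.29, -3.920). Tangency of A1 to both parallel lines with radius 13.8 puts L and A at Q ± 13.8·n: L = (1.442, 13.72), A = (-1.442, -13.72). Equal radii place Z and F the same way about B: Z = B + 13.8·n = (38.74, 9.805), F = B − 13.8·n = (35.85, -17.64). Then |QZ| = |Z − Q| = 39.96.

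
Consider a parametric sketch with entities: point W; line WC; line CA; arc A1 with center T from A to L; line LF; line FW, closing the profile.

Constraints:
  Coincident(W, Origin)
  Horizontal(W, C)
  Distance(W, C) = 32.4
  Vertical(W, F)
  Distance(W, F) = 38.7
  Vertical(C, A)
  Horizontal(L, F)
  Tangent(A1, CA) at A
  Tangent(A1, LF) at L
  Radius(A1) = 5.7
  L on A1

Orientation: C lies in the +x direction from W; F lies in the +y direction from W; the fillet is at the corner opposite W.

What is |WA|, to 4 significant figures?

46.25

W is at the origin; WC is horizontal with |WC| = 32.4 and C on the +x side, so C = (32.40, 0.000). W and F share the same x with |WF| = 38.7 and F on the +y side, so F = (0.000, 38.70). The virtual corner opposite W is at (32.40, 38.70). Since A1 is tangent to CA there, TA ⟂ CA and A1 meets LF tangentially, so TL is at right angles to LF, with radius 5.7, so the center T sits 5.7 in from both sides at T = (26.70, 33.00). That places the tangent points at A = (32.40, 33.00) on CA and L = (26.70, 38.70) on LF. Then |WA| = |A − W| = 46.25.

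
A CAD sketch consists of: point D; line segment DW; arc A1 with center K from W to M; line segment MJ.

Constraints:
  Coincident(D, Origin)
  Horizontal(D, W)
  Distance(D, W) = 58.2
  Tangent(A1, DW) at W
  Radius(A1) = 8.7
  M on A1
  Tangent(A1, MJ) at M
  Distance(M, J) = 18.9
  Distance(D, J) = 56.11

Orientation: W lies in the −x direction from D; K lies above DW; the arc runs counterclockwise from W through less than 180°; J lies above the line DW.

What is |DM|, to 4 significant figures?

50.22

Checks: |KM| = 8.700 ✓; ∠(KM, MJ) = 90.00° ✓; |MJ| = 18.90 ✓; |DJ| = 56.11 ✓.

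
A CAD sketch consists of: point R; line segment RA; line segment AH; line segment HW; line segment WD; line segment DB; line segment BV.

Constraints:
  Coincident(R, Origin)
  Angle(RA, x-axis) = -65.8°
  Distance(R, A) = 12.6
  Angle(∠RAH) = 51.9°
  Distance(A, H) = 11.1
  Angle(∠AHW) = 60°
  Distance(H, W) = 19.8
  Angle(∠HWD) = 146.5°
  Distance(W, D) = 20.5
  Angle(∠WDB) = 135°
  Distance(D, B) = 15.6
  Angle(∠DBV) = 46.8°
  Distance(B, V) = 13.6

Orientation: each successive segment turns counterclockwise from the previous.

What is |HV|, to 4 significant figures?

34.45

R is at the origin; RA runs at -65.8° with length 12.6, so A = (5.165, -11.49). ∠RAH = 51.9° gives AH at 62.30° from the x-axis; with |AH| = 11.1, H = (10.32, -1.665). ∠AHW = 60.0° gives HW at -177.7° from the x-axis; with |HW| = 19.8, W = (-9.459, -2.459). ∠HWD = 146.5° gives WD at -144.2° from the x-axis; with |WD| = 20.5, D = (-26.09, -14.45). ∠WDB = 135.0° gives DB at -99.20° from the x-axis; with |DB| = 15.6, B = (-28.58, -29.85). ∠DBV = 46.8° gives BV at 34.00° from the x-axis; with |BV| = 13.6, V = (-17.31, -22.25). Then |HV| = |V − H| = 34.45.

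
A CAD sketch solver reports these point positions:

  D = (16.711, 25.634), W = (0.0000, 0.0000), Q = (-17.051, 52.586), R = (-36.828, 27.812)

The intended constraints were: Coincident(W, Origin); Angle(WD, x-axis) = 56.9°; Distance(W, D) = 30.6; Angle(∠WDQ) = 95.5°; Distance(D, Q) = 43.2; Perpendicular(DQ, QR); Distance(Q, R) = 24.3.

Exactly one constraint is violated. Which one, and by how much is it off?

Distance(Q, R) = 24.3 — off by 7.40.

W = (0.00, 0.00) ✓; WD at 56.90° ✓; |WD| = 30.60 ✓; ∠WDQ = 95.50° ✓; |DQ| = 43.20 ✓; ∠(DQ, QR) = 90.00° ✓; |QR| = 31.70 ✗.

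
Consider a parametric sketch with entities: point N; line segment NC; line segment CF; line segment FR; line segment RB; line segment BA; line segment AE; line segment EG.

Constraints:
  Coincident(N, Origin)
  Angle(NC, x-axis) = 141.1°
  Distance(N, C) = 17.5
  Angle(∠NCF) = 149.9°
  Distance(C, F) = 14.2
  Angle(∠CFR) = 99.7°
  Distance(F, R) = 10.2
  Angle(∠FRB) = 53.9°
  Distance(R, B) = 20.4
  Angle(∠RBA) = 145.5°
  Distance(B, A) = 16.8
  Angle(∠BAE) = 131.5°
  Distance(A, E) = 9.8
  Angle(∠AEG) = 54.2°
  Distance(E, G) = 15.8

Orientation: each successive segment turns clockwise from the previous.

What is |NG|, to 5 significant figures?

25.228

N is at the origin; NC runs at 141.1° with length 17.5, so C = (-13.619, 10.989). ∠NCF = 149.9° gives CF at 111.00° from the x-axis; with |CF| = 14.2, F = (-18.708, 24.246). ∠CFR = 99.7° gives FR at 30.700° from the x-axis; with |FR| = 10.2, R = (-9.9376, 29.454). ∠FRB = 53.9° gives RB at -95.400° from the x-axis; with |RB| = 20.4, B = (-11.857, 9.1443). ∠RBA = 145.5° gives BA at -129.90° from the x-axis; with |BA| = 16.8, A = (-22.634, -3.7441). ∠BAE = 131.5° gives AE at -178.40° from the x-axis; with |AE| = 9.8, E = (-32.430, -4.0177). ∠AEG = 54.2° gives EG at 55.800° from the x-axis; with |EG| = 15.8, G = (-23.549, 9.0501). Then |NG| = |G − N| = 25.228.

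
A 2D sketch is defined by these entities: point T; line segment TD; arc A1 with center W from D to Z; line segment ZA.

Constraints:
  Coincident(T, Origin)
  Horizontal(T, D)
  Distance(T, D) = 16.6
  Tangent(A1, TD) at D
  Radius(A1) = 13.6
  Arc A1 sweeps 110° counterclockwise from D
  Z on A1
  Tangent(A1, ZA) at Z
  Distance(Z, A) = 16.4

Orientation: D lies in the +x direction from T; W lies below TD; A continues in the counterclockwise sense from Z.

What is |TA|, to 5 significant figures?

34.958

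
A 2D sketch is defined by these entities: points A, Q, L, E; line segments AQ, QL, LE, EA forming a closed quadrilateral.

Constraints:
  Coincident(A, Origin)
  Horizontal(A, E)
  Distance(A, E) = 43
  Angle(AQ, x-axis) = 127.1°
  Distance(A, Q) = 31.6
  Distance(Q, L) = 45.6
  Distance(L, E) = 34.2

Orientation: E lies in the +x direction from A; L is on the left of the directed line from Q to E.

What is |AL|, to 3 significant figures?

39.8

A is at the origin; AE is horizontal with |AE| = 43.0 and E in +x, so E = (43.0, 0). AQ runs at 127.1° with |AQ| = 31.6, so Q = (-19.1, 25.2). L is determined by |QL| = 45.6 and |LE| = 34.2 together: it lies at the intersection of circle(Q, 45.6) and circle(E, 34.2). With |QE| = 67.0, the foot of the radical line on QE is 40.3 from Q and the perpendicular offset is √(45.6² − 40.3²) = 21.4. Taking the left-of-QE solution: L = (26.3, 29.8).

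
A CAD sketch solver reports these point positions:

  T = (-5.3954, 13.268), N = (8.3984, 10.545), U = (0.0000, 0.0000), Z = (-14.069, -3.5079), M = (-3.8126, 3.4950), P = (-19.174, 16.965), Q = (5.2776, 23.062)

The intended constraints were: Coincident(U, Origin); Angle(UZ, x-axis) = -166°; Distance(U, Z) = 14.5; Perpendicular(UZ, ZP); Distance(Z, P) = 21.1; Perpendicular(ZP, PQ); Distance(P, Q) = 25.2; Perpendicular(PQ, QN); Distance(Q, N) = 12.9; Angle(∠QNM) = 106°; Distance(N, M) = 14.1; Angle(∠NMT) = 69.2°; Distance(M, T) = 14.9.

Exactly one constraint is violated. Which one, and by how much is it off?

Distance(M, T) = 14.9 — off by 5.00.

U = (0.00, 0.00) ✓; UZ at -166.0° ✓; |UZ| = 14.50 ✓; ∠(UZ, ZP) = 90.00° ✓; |ZP| = 21.10 ✓; ∠(ZP, PQ) = 90.00° ✓; |PQ| = 25.20 ✓; ∠(PQ, QN) = 90.00° ✓; |QN| = 12.90 ✓; ∠QNM = 106.0° ✓; |NM| = 14.10 ✓; ∠NMT = 69.20° ✓; |MT| = 9.900 ✗.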